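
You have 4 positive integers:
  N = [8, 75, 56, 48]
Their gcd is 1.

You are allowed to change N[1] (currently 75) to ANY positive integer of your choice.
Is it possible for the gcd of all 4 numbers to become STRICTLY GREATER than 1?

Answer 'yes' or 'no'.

Answer: yes

Derivation:
Current gcd = 1
gcd of all OTHER numbers (without N[1]=75): gcd([8, 56, 48]) = 8
The new gcd after any change is gcd(8, new_value).
This can be at most 8.
Since 8 > old gcd 1, the gcd CAN increase (e.g., set N[1] = 8).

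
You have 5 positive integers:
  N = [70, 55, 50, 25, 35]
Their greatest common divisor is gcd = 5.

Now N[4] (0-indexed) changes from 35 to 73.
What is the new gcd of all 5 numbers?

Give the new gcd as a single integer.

Answer: 1

Derivation:
Numbers: [70, 55, 50, 25, 35], gcd = 5
Change: index 4, 35 -> 73
gcd of the OTHER numbers (without index 4): gcd([70, 55, 50, 25]) = 5
New gcd = gcd(g_others, new_val) = gcd(5, 73) = 1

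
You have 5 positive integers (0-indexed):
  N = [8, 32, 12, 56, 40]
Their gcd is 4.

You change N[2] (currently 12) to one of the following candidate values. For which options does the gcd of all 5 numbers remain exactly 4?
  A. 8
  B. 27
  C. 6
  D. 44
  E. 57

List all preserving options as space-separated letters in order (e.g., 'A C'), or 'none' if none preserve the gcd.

Old gcd = 4; gcd of others (without N[2]) = 8
New gcd for candidate v: gcd(8, v). Preserves old gcd iff gcd(8, v) = 4.
  Option A: v=8, gcd(8,8)=8 -> changes
  Option B: v=27, gcd(8,27)=1 -> changes
  Option C: v=6, gcd(8,6)=2 -> changes
  Option D: v=44, gcd(8,44)=4 -> preserves
  Option E: v=57, gcd(8,57)=1 -> changes

Answer: D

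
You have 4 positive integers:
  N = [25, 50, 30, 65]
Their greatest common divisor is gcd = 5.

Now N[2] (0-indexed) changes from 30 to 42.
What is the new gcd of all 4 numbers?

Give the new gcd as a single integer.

Answer: 1

Derivation:
Numbers: [25, 50, 30, 65], gcd = 5
Change: index 2, 30 -> 42
gcd of the OTHER numbers (without index 2): gcd([25, 50, 65]) = 5
New gcd = gcd(g_others, new_val) = gcd(5, 42) = 1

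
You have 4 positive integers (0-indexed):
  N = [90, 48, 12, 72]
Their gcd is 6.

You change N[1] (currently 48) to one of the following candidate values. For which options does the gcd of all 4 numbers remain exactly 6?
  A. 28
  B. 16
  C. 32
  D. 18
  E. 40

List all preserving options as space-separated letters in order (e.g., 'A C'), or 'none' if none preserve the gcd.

Answer: D

Derivation:
Old gcd = 6; gcd of others (without N[1]) = 6
New gcd for candidate v: gcd(6, v). Preserves old gcd iff gcd(6, v) = 6.
  Option A: v=28, gcd(6,28)=2 -> changes
  Option B: v=16, gcd(6,16)=2 -> changes
  Option C: v=32, gcd(6,32)=2 -> changes
  Option D: v=18, gcd(6,18)=6 -> preserves
  Option E: v=40, gcd(6,40)=2 -> changes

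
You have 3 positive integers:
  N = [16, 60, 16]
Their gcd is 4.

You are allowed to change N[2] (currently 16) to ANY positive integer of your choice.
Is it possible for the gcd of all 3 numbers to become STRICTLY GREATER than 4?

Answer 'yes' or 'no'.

Answer: no

Derivation:
Current gcd = 4
gcd of all OTHER numbers (without N[2]=16): gcd([16, 60]) = 4
The new gcd after any change is gcd(4, new_value).
This can be at most 4.
Since 4 = old gcd 4, the gcd can only stay the same or decrease.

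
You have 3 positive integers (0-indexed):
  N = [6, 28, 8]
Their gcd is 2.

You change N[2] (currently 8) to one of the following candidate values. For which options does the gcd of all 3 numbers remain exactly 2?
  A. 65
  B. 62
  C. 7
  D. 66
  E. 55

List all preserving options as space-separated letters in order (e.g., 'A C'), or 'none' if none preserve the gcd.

Old gcd = 2; gcd of others (without N[2]) = 2
New gcd for candidate v: gcd(2, v). Preserves old gcd iff gcd(2, v) = 2.
  Option A: v=65, gcd(2,65)=1 -> changes
  Option B: v=62, gcd(2,62)=2 -> preserves
  Option C: v=7, gcd(2,7)=1 -> changes
  Option D: v=66, gcd(2,66)=2 -> preserves
  Option E: v=55, gcd(2,55)=1 -> changes

Answer: B D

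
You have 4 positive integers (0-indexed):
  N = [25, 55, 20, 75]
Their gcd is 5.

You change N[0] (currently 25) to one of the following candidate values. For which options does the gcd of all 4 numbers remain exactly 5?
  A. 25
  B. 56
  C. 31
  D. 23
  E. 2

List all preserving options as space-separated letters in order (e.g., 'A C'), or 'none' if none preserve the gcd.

Answer: A

Derivation:
Old gcd = 5; gcd of others (without N[0]) = 5
New gcd for candidate v: gcd(5, v). Preserves old gcd iff gcd(5, v) = 5.
  Option A: v=25, gcd(5,25)=5 -> preserves
  Option B: v=56, gcd(5,56)=1 -> changes
  Option C: v=31, gcd(5,31)=1 -> changes
  Option D: v=23, gcd(5,23)=1 -> changes
  Option E: v=2, gcd(5,2)=1 -> changes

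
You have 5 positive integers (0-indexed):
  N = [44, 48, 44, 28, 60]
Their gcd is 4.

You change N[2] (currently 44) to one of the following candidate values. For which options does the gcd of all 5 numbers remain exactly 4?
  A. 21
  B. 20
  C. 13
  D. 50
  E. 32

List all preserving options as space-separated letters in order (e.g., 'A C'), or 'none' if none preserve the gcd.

Old gcd = 4; gcd of others (without N[2]) = 4
New gcd for candidate v: gcd(4, v). Preserves old gcd iff gcd(4, v) = 4.
  Option A: v=21, gcd(4,21)=1 -> changes
  Option B: v=20, gcd(4,20)=4 -> preserves
  Option C: v=13, gcd(4,13)=1 -> changes
  Option D: v=50, gcd(4,50)=2 -> changes
  Option E: v=32, gcd(4,32)=4 -> preserves

Answer: B E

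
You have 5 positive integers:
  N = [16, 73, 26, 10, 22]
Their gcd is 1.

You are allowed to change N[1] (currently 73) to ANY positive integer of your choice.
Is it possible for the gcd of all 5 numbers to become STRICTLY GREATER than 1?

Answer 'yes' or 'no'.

Answer: yes

Derivation:
Current gcd = 1
gcd of all OTHER numbers (without N[1]=73): gcd([16, 26, 10, 22]) = 2
The new gcd after any change is gcd(2, new_value).
This can be at most 2.
Since 2 > old gcd 1, the gcd CAN increase (e.g., set N[1] = 2).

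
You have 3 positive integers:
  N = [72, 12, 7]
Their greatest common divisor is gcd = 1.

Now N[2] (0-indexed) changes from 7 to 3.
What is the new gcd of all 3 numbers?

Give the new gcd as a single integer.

Numbers: [72, 12, 7], gcd = 1
Change: index 2, 7 -> 3
gcd of the OTHER numbers (without index 2): gcd([72, 12]) = 12
New gcd = gcd(g_others, new_val) = gcd(12, 3) = 3

Answer: 3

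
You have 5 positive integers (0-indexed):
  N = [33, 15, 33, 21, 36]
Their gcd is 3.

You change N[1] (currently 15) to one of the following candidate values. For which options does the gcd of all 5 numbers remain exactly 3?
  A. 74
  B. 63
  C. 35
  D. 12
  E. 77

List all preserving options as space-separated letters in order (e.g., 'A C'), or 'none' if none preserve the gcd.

Answer: B D

Derivation:
Old gcd = 3; gcd of others (without N[1]) = 3
New gcd for candidate v: gcd(3, v). Preserves old gcd iff gcd(3, v) = 3.
  Option A: v=74, gcd(3,74)=1 -> changes
  Option B: v=63, gcd(3,63)=3 -> preserves
  Option C: v=35, gcd(3,35)=1 -> changes
  Option D: v=12, gcd(3,12)=3 -> preserves
  Option E: v=77, gcd(3,77)=1 -> changes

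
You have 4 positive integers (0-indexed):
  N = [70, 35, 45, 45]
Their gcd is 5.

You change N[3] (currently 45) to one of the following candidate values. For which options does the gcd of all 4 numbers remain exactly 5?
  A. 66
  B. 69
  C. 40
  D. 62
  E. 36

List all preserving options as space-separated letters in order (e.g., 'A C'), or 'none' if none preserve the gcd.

Old gcd = 5; gcd of others (without N[3]) = 5
New gcd for candidate v: gcd(5, v). Preserves old gcd iff gcd(5, v) = 5.
  Option A: v=66, gcd(5,66)=1 -> changes
  Option B: v=69, gcd(5,69)=1 -> changes
  Option C: v=40, gcd(5,40)=5 -> preserves
  Option D: v=62, gcd(5,62)=1 -> changes
  Option E: v=36, gcd(5,36)=1 -> changes

Answer: C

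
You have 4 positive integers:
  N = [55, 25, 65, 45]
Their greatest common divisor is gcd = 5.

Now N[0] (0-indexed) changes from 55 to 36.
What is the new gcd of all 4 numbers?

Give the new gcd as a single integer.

Answer: 1

Derivation:
Numbers: [55, 25, 65, 45], gcd = 5
Change: index 0, 55 -> 36
gcd of the OTHER numbers (without index 0): gcd([25, 65, 45]) = 5
New gcd = gcd(g_others, new_val) = gcd(5, 36) = 1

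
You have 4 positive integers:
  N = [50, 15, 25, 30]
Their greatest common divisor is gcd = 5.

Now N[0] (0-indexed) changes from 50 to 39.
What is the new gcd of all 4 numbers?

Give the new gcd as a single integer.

Answer: 1

Derivation:
Numbers: [50, 15, 25, 30], gcd = 5
Change: index 0, 50 -> 39
gcd of the OTHER numbers (without index 0): gcd([15, 25, 30]) = 5
New gcd = gcd(g_others, new_val) = gcd(5, 39) = 1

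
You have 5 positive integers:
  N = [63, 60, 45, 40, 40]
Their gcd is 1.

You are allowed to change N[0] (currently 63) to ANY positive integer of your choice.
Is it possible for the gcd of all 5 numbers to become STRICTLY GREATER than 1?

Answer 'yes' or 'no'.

Answer: yes

Derivation:
Current gcd = 1
gcd of all OTHER numbers (without N[0]=63): gcd([60, 45, 40, 40]) = 5
The new gcd after any change is gcd(5, new_value).
This can be at most 5.
Since 5 > old gcd 1, the gcd CAN increase (e.g., set N[0] = 5).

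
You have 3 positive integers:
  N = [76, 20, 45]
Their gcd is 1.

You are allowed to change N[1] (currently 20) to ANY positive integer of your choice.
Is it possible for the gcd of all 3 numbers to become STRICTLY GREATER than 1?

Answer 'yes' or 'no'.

Current gcd = 1
gcd of all OTHER numbers (without N[1]=20): gcd([76, 45]) = 1
The new gcd after any change is gcd(1, new_value).
This can be at most 1.
Since 1 = old gcd 1, the gcd can only stay the same or decrease.

Answer: no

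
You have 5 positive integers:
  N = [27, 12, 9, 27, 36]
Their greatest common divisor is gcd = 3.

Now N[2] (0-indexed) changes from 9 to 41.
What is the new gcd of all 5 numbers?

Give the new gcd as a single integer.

Answer: 1

Derivation:
Numbers: [27, 12, 9, 27, 36], gcd = 3
Change: index 2, 9 -> 41
gcd of the OTHER numbers (without index 2): gcd([27, 12, 27, 36]) = 3
New gcd = gcd(g_others, new_val) = gcd(3, 41) = 1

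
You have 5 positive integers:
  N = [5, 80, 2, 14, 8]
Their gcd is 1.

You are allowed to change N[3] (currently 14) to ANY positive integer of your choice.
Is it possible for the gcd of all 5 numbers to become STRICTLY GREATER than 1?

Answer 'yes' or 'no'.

Current gcd = 1
gcd of all OTHER numbers (without N[3]=14): gcd([5, 80, 2, 8]) = 1
The new gcd after any change is gcd(1, new_value).
This can be at most 1.
Since 1 = old gcd 1, the gcd can only stay the same or decrease.

Answer: no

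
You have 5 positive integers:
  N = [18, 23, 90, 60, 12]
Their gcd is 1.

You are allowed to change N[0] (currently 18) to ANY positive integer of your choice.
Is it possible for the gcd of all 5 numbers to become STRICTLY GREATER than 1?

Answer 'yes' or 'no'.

Answer: no

Derivation:
Current gcd = 1
gcd of all OTHER numbers (without N[0]=18): gcd([23, 90, 60, 12]) = 1
The new gcd after any change is gcd(1, new_value).
This can be at most 1.
Since 1 = old gcd 1, the gcd can only stay the same or decrease.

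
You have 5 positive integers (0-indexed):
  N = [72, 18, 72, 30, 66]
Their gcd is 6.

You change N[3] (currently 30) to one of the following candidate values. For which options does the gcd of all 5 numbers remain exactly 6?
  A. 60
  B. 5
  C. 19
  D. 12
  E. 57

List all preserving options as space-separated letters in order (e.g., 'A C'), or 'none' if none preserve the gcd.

Old gcd = 6; gcd of others (without N[3]) = 6
New gcd for candidate v: gcd(6, v). Preserves old gcd iff gcd(6, v) = 6.
  Option A: v=60, gcd(6,60)=6 -> preserves
  Option B: v=5, gcd(6,5)=1 -> changes
  Option C: v=19, gcd(6,19)=1 -> changes
  Option D: v=12, gcd(6,12)=6 -> preserves
  Option E: v=57, gcd(6,57)=3 -> changes

Answer: A D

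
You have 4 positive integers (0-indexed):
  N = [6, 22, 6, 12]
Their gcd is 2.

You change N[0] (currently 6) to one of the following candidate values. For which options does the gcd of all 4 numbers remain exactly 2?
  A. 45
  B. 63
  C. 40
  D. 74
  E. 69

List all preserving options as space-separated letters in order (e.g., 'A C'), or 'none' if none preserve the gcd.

Old gcd = 2; gcd of others (without N[0]) = 2
New gcd for candidate v: gcd(2, v). Preserves old gcd iff gcd(2, v) = 2.
  Option A: v=45, gcd(2,45)=1 -> changes
  Option B: v=63, gcd(2,63)=1 -> changes
  Option C: v=40, gcd(2,40)=2 -> preserves
  Option D: v=74, gcd(2,74)=2 -> preserves
  Option E: v=69, gcd(2,69)=1 -> changes

Answer: C D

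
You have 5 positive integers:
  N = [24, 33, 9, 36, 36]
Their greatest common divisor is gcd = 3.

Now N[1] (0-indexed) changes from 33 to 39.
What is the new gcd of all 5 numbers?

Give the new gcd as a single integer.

Answer: 3

Derivation:
Numbers: [24, 33, 9, 36, 36], gcd = 3
Change: index 1, 33 -> 39
gcd of the OTHER numbers (without index 1): gcd([24, 9, 36, 36]) = 3
New gcd = gcd(g_others, new_val) = gcd(3, 39) = 3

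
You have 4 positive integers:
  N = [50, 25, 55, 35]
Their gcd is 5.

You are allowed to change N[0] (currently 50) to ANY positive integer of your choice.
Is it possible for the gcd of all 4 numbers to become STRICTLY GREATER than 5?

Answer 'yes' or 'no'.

Answer: no

Derivation:
Current gcd = 5
gcd of all OTHER numbers (without N[0]=50): gcd([25, 55, 35]) = 5
The new gcd after any change is gcd(5, new_value).
This can be at most 5.
Since 5 = old gcd 5, the gcd can only stay the same or decrease.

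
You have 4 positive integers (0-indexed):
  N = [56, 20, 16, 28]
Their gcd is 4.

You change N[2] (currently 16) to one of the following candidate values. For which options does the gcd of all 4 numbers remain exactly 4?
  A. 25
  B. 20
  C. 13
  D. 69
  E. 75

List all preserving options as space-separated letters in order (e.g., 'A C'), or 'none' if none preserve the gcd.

Answer: B

Derivation:
Old gcd = 4; gcd of others (without N[2]) = 4
New gcd for candidate v: gcd(4, v). Preserves old gcd iff gcd(4, v) = 4.
  Option A: v=25, gcd(4,25)=1 -> changes
  Option B: v=20, gcd(4,20)=4 -> preserves
  Option C: v=13, gcd(4,13)=1 -> changes
  Option D: v=69, gcd(4,69)=1 -> changes
  Option E: v=75, gcd(4,75)=1 -> changes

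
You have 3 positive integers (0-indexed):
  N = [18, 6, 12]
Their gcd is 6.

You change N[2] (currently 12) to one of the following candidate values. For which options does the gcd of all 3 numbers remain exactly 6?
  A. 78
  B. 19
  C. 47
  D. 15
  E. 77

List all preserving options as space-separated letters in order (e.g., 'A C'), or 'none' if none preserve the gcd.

Answer: A

Derivation:
Old gcd = 6; gcd of others (without N[2]) = 6
New gcd for candidate v: gcd(6, v). Preserves old gcd iff gcd(6, v) = 6.
  Option A: v=78, gcd(6,78)=6 -> preserves
  Option B: v=19, gcd(6,19)=1 -> changes
  Option C: v=47, gcd(6,47)=1 -> changes
  Option D: v=15, gcd(6,15)=3 -> changes
  Option E: v=77, gcd(6,77)=1 -> changes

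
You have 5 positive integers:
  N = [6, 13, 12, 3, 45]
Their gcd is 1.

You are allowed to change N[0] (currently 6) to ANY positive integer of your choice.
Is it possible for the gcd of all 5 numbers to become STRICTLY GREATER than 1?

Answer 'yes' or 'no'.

Current gcd = 1
gcd of all OTHER numbers (without N[0]=6): gcd([13, 12, 3, 45]) = 1
The new gcd after any change is gcd(1, new_value).
This can be at most 1.
Since 1 = old gcd 1, the gcd can only stay the same or decrease.

Answer: no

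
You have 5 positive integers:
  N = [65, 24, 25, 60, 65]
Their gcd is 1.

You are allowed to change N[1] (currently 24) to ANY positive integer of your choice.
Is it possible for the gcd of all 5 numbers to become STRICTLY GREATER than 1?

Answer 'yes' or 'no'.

Current gcd = 1
gcd of all OTHER numbers (without N[1]=24): gcd([65, 25, 60, 65]) = 5
The new gcd after any change is gcd(5, new_value).
This can be at most 5.
Since 5 > old gcd 1, the gcd CAN increase (e.g., set N[1] = 5).

Answer: yes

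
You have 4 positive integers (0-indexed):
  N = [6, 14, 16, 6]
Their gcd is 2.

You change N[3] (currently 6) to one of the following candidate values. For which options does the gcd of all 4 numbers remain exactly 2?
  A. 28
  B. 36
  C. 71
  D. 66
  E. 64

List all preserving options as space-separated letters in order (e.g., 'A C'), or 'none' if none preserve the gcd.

Old gcd = 2; gcd of others (without N[3]) = 2
New gcd for candidate v: gcd(2, v). Preserves old gcd iff gcd(2, v) = 2.
  Option A: v=28, gcd(2,28)=2 -> preserves
  Option B: v=36, gcd(2,36)=2 -> preserves
  Option C: v=71, gcd(2,71)=1 -> changes
  Option D: v=66, gcd(2,66)=2 -> preserves
  Option E: v=64, gcd(2,64)=2 -> preserves

Answer: A B D E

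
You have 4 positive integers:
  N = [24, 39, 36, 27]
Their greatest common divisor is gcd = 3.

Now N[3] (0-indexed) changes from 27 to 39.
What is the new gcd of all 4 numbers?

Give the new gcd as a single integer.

Answer: 3

Derivation:
Numbers: [24, 39, 36, 27], gcd = 3
Change: index 3, 27 -> 39
gcd of the OTHER numbers (without index 3): gcd([24, 39, 36]) = 3
New gcd = gcd(g_others, new_val) = gcd(3, 39) = 3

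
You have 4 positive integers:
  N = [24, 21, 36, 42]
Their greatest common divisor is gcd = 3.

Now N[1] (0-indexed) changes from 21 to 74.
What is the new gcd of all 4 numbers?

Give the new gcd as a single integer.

Answer: 2

Derivation:
Numbers: [24, 21, 36, 42], gcd = 3
Change: index 1, 21 -> 74
gcd of the OTHER numbers (without index 1): gcd([24, 36, 42]) = 6
New gcd = gcd(g_others, new_val) = gcd(6, 74) = 2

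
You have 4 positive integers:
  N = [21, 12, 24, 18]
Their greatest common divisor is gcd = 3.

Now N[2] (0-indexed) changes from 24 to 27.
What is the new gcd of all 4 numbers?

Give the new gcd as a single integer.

Answer: 3

Derivation:
Numbers: [21, 12, 24, 18], gcd = 3
Change: index 2, 24 -> 27
gcd of the OTHER numbers (without index 2): gcd([21, 12, 18]) = 3
New gcd = gcd(g_others, new_val) = gcd(3, 27) = 3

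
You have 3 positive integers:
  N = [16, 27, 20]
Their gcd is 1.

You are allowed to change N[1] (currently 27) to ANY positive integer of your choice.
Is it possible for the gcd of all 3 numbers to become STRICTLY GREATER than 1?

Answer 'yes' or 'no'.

Answer: yes

Derivation:
Current gcd = 1
gcd of all OTHER numbers (without N[1]=27): gcd([16, 20]) = 4
The new gcd after any change is gcd(4, new_value).
This can be at most 4.
Since 4 > old gcd 1, the gcd CAN increase (e.g., set N[1] = 4).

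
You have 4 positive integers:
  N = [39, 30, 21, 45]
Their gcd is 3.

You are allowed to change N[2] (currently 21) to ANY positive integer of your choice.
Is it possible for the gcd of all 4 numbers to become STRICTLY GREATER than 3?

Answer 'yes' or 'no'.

Answer: no

Derivation:
Current gcd = 3
gcd of all OTHER numbers (without N[2]=21): gcd([39, 30, 45]) = 3
The new gcd after any change is gcd(3, new_value).
This can be at most 3.
Since 3 = old gcd 3, the gcd can only stay the same or decrease.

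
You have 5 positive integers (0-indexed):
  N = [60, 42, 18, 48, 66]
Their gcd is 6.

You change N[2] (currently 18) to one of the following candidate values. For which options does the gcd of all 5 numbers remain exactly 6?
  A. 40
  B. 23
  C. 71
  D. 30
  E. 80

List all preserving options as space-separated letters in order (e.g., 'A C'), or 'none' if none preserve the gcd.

Old gcd = 6; gcd of others (without N[2]) = 6
New gcd for candidate v: gcd(6, v). Preserves old gcd iff gcd(6, v) = 6.
  Option A: v=40, gcd(6,40)=2 -> changes
  Option B: v=23, gcd(6,23)=1 -> changes
  Option C: v=71, gcd(6,71)=1 -> changes
  Option D: v=30, gcd(6,30)=6 -> preserves
  Option E: v=80, gcd(6,80)=2 -> changes

Answer: D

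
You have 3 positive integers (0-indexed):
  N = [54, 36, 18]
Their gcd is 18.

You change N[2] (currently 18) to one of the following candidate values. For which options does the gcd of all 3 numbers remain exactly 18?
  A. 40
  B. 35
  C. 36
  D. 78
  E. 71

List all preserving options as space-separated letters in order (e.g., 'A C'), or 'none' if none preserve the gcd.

Answer: C

Derivation:
Old gcd = 18; gcd of others (without N[2]) = 18
New gcd for candidate v: gcd(18, v). Preserves old gcd iff gcd(18, v) = 18.
  Option A: v=40, gcd(18,40)=2 -> changes
  Option B: v=35, gcd(18,35)=1 -> changes
  Option C: v=36, gcd(18,36)=18 -> preserves
  Option D: v=78, gcd(18,78)=6 -> changes
  Option E: v=71, gcd(18,71)=1 -> changes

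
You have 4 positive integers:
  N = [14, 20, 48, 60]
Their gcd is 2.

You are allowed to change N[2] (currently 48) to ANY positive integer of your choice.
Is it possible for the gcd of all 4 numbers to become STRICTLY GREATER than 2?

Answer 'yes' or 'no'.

Current gcd = 2
gcd of all OTHER numbers (without N[2]=48): gcd([14, 20, 60]) = 2
The new gcd after any change is gcd(2, new_value).
This can be at most 2.
Since 2 = old gcd 2, the gcd can only stay the same or decrease.

Answer: no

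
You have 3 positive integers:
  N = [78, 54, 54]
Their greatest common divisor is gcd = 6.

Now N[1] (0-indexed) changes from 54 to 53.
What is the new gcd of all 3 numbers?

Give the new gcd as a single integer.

Numbers: [78, 54, 54], gcd = 6
Change: index 1, 54 -> 53
gcd of the OTHER numbers (without index 1): gcd([78, 54]) = 6
New gcd = gcd(g_others, new_val) = gcd(6, 53) = 1

Answer: 1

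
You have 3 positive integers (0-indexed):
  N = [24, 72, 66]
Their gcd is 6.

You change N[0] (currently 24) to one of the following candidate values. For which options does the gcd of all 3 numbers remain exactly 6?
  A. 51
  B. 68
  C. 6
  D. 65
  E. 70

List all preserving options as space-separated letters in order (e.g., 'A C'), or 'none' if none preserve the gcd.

Answer: C

Derivation:
Old gcd = 6; gcd of others (without N[0]) = 6
New gcd for candidate v: gcd(6, v). Preserves old gcd iff gcd(6, v) = 6.
  Option A: v=51, gcd(6,51)=3 -> changes
  Option B: v=68, gcd(6,68)=2 -> changes
  Option C: v=6, gcd(6,6)=6 -> preserves
  Option D: v=65, gcd(6,65)=1 -> changes
  Option E: v=70, gcd(6,70)=2 -> changes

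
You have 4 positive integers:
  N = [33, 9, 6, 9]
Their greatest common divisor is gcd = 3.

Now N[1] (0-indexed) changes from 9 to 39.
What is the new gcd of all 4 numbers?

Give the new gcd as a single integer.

Numbers: [33, 9, 6, 9], gcd = 3
Change: index 1, 9 -> 39
gcd of the OTHER numbers (without index 1): gcd([33, 6, 9]) = 3
New gcd = gcd(g_others, new_val) = gcd(3, 39) = 3

Answer: 3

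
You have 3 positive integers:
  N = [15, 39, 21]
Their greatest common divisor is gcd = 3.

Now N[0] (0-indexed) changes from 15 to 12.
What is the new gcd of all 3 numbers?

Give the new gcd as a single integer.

Numbers: [15, 39, 21], gcd = 3
Change: index 0, 15 -> 12
gcd of the OTHER numbers (without index 0): gcd([39, 21]) = 3
New gcd = gcd(g_others, new_val) = gcd(3, 12) = 3

Answer: 3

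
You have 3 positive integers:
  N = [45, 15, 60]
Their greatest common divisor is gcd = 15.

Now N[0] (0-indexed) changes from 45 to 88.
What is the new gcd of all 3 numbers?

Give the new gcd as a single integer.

Numbers: [45, 15, 60], gcd = 15
Change: index 0, 45 -> 88
gcd of the OTHER numbers (without index 0): gcd([15, 60]) = 15
New gcd = gcd(g_others, new_val) = gcd(15, 88) = 1

Answer: 1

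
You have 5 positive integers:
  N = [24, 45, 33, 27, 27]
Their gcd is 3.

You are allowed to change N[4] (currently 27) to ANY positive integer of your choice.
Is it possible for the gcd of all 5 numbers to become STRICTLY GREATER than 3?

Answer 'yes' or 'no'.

Current gcd = 3
gcd of all OTHER numbers (without N[4]=27): gcd([24, 45, 33, 27]) = 3
The new gcd after any change is gcd(3, new_value).
This can be at most 3.
Since 3 = old gcd 3, the gcd can only stay the same or decrease.

Answer: no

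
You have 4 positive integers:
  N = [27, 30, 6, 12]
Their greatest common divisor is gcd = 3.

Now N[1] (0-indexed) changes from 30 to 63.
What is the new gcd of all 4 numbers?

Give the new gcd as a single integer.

Numbers: [27, 30, 6, 12], gcd = 3
Change: index 1, 30 -> 63
gcd of the OTHER numbers (without index 1): gcd([27, 6, 12]) = 3
New gcd = gcd(g_others, new_val) = gcd(3, 63) = 3

Answer: 3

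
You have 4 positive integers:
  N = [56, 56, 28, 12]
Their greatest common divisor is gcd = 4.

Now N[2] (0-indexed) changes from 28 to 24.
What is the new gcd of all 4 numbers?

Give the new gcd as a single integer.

Answer: 4

Derivation:
Numbers: [56, 56, 28, 12], gcd = 4
Change: index 2, 28 -> 24
gcd of the OTHER numbers (without index 2): gcd([56, 56, 12]) = 4
New gcd = gcd(g_others, new_val) = gcd(4, 24) = 4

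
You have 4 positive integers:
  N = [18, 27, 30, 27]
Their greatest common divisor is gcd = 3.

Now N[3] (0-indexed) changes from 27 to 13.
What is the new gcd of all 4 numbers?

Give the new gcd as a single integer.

Numbers: [18, 27, 30, 27], gcd = 3
Change: index 3, 27 -> 13
gcd of the OTHER numbers (without index 3): gcd([18, 27, 30]) = 3
New gcd = gcd(g_others, new_val) = gcd(3, 13) = 1

Answer: 1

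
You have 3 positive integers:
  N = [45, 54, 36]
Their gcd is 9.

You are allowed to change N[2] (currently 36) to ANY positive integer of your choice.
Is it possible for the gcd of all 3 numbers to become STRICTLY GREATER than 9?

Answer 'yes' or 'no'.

Answer: no

Derivation:
Current gcd = 9
gcd of all OTHER numbers (without N[2]=36): gcd([45, 54]) = 9
The new gcd after any change is gcd(9, new_value).
This can be at most 9.
Since 9 = old gcd 9, the gcd can only stay the same or decrease.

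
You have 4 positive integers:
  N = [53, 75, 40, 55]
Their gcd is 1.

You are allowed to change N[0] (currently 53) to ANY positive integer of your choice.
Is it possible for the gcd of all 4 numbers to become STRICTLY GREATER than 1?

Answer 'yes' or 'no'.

Answer: yes

Derivation:
Current gcd = 1
gcd of all OTHER numbers (without N[0]=53): gcd([75, 40, 55]) = 5
The new gcd after any change is gcd(5, new_value).
This can be at most 5.
Since 5 > old gcd 1, the gcd CAN increase (e.g., set N[0] = 5).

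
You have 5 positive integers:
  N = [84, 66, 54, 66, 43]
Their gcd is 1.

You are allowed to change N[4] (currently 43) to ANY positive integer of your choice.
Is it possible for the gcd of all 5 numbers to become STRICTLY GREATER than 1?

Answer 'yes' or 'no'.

Current gcd = 1
gcd of all OTHER numbers (without N[4]=43): gcd([84, 66, 54, 66]) = 6
The new gcd after any change is gcd(6, new_value).
This can be at most 6.
Since 6 > old gcd 1, the gcd CAN increase (e.g., set N[4] = 6).

Answer: yes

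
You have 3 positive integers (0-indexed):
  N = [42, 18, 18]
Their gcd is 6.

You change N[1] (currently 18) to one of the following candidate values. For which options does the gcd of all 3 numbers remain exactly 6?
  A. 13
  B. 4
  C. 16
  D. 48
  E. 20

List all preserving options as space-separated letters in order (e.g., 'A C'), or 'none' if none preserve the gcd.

Answer: D

Derivation:
Old gcd = 6; gcd of others (without N[1]) = 6
New gcd for candidate v: gcd(6, v). Preserves old gcd iff gcd(6, v) = 6.
  Option A: v=13, gcd(6,13)=1 -> changes
  Option B: v=4, gcd(6,4)=2 -> changes
  Option C: v=16, gcd(6,16)=2 -> changes
  Option D: v=48, gcd(6,48)=6 -> preserves
  Option E: v=20, gcd(6,20)=2 -> changes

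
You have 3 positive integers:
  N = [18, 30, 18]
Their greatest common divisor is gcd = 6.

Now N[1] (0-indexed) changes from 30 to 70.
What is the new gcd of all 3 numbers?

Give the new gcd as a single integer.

Numbers: [18, 30, 18], gcd = 6
Change: index 1, 30 -> 70
gcd of the OTHER numbers (without index 1): gcd([18, 18]) = 18
New gcd = gcd(g_others, new_val) = gcd(18, 70) = 2

Answer: 2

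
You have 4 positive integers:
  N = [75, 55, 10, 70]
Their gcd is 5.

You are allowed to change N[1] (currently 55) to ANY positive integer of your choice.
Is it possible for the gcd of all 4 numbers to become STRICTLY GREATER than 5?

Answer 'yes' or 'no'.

Current gcd = 5
gcd of all OTHER numbers (without N[1]=55): gcd([75, 10, 70]) = 5
The new gcd after any change is gcd(5, new_value).
This can be at most 5.
Since 5 = old gcd 5, the gcd can only stay the same or decrease.

Answer: no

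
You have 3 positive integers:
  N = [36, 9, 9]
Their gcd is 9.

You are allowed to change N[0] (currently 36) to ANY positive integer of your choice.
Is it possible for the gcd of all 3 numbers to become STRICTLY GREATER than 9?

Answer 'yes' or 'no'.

Answer: no

Derivation:
Current gcd = 9
gcd of all OTHER numbers (without N[0]=36): gcd([9, 9]) = 9
The new gcd after any change is gcd(9, new_value).
This can be at most 9.
Since 9 = old gcd 9, the gcd can only stay the same or decrease.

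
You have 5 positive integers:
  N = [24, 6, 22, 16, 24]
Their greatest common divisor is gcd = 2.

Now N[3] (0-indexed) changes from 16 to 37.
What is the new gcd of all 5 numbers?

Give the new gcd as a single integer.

Answer: 1

Derivation:
Numbers: [24, 6, 22, 16, 24], gcd = 2
Change: index 3, 16 -> 37
gcd of the OTHER numbers (without index 3): gcd([24, 6, 22, 24]) = 2
New gcd = gcd(g_others, new_val) = gcd(2, 37) = 1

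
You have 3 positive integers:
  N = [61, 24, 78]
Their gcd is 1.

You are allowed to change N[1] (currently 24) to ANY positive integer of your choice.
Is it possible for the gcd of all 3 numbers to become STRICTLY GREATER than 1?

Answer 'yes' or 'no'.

Current gcd = 1
gcd of all OTHER numbers (without N[1]=24): gcd([61, 78]) = 1
The new gcd after any change is gcd(1, new_value).
This can be at most 1.
Since 1 = old gcd 1, the gcd can only stay the same or decrease.

Answer: no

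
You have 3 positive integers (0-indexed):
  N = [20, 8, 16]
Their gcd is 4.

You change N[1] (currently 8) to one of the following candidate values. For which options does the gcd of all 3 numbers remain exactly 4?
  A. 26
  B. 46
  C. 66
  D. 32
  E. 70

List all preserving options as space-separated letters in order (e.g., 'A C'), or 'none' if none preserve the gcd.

Answer: D

Derivation:
Old gcd = 4; gcd of others (without N[1]) = 4
New gcd for candidate v: gcd(4, v). Preserves old gcd iff gcd(4, v) = 4.
  Option A: v=26, gcd(4,26)=2 -> changes
  Option B: v=46, gcd(4,46)=2 -> changes
  Option C: v=66, gcd(4,66)=2 -> changes
  Option D: v=32, gcd(4,32)=4 -> preserves
  Option E: v=70, gcd(4,70)=2 -> changes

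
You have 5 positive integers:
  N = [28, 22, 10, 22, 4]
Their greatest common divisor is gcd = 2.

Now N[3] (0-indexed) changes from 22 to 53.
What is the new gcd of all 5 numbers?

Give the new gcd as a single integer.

Answer: 1

Derivation:
Numbers: [28, 22, 10, 22, 4], gcd = 2
Change: index 3, 22 -> 53
gcd of the OTHER numbers (without index 3): gcd([28, 22, 10, 4]) = 2
New gcd = gcd(g_others, new_val) = gcd(2, 53) = 1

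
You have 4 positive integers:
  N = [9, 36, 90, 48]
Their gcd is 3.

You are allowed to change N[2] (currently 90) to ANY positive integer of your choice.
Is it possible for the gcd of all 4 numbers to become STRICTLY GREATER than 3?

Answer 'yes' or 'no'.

Answer: no

Derivation:
Current gcd = 3
gcd of all OTHER numbers (without N[2]=90): gcd([9, 36, 48]) = 3
The new gcd after any change is gcd(3, new_value).
This can be at most 3.
Since 3 = old gcd 3, the gcd can only stay the same or decrease.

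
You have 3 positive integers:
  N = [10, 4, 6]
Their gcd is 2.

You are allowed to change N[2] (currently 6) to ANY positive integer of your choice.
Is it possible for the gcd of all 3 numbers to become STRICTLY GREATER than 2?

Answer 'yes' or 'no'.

Current gcd = 2
gcd of all OTHER numbers (without N[2]=6): gcd([10, 4]) = 2
The new gcd after any change is gcd(2, new_value).
This can be at most 2.
Since 2 = old gcd 2, the gcd can only stay the same or decrease.

Answer: no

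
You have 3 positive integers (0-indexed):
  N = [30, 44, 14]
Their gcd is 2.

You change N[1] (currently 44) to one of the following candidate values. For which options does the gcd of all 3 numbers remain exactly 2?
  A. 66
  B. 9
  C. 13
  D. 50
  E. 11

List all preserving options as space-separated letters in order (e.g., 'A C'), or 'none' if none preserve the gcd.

Old gcd = 2; gcd of others (without N[1]) = 2
New gcd for candidate v: gcd(2, v). Preserves old gcd iff gcd(2, v) = 2.
  Option A: v=66, gcd(2,66)=2 -> preserves
  Option B: v=9, gcd(2,9)=1 -> changes
  Option C: v=13, gcd(2,13)=1 -> changes
  Option D: v=50, gcd(2,50)=2 -> preserves
  Option E: v=11, gcd(2,11)=1 -> changes

Answer: A D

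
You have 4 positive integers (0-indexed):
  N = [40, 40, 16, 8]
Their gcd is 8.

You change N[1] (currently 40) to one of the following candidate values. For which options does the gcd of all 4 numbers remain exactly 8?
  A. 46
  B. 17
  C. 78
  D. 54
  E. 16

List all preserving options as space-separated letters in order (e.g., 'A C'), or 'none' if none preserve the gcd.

Answer: E

Derivation:
Old gcd = 8; gcd of others (without N[1]) = 8
New gcd for candidate v: gcd(8, v). Preserves old gcd iff gcd(8, v) = 8.
  Option A: v=46, gcd(8,46)=2 -> changes
  Option B: v=17, gcd(8,17)=1 -> changes
  Option C: v=78, gcd(8,78)=2 -> changes
  Option D: v=54, gcd(8,54)=2 -> changes
  Option E: v=16, gcd(8,16)=8 -> preserves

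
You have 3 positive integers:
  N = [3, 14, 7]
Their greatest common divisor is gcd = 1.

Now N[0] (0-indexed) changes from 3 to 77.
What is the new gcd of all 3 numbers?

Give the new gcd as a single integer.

Answer: 7

Derivation:
Numbers: [3, 14, 7], gcd = 1
Change: index 0, 3 -> 77
gcd of the OTHER numbers (without index 0): gcd([14, 7]) = 7
New gcd = gcd(g_others, new_val) = gcd(7, 77) = 7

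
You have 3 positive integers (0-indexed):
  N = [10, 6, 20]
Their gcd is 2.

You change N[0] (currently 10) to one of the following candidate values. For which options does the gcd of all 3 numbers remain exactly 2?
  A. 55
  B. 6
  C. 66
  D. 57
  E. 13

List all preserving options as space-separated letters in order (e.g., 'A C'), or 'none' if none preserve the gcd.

Answer: B C

Derivation:
Old gcd = 2; gcd of others (without N[0]) = 2
New gcd for candidate v: gcd(2, v). Preserves old gcd iff gcd(2, v) = 2.
  Option A: v=55, gcd(2,55)=1 -> changes
  Option B: v=6, gcd(2,6)=2 -> preserves
  Option C: v=66, gcd(2,66)=2 -> preserves
  Option D: v=57, gcd(2,57)=1 -> changes
  Option E: v=13, gcd(2,13)=1 -> changes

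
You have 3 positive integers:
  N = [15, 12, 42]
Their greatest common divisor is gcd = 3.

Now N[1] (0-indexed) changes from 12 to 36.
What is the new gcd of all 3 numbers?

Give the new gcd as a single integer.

Answer: 3

Derivation:
Numbers: [15, 12, 42], gcd = 3
Change: index 1, 12 -> 36
gcd of the OTHER numbers (without index 1): gcd([15, 42]) = 3
New gcd = gcd(g_others, new_val) = gcd(3, 36) = 3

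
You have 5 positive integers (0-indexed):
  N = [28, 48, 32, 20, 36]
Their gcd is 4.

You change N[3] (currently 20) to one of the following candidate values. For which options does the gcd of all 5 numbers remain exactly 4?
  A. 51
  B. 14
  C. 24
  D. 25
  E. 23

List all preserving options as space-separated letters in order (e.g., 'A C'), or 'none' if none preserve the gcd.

Answer: C

Derivation:
Old gcd = 4; gcd of others (without N[3]) = 4
New gcd for candidate v: gcd(4, v). Preserves old gcd iff gcd(4, v) = 4.
  Option A: v=51, gcd(4,51)=1 -> changes
  Option B: v=14, gcd(4,14)=2 -> changes
  Option C: v=24, gcd(4,24)=4 -> preserves
  Option D: v=25, gcd(4,25)=1 -> changes
  Option E: v=23, gcd(4,23)=1 -> changes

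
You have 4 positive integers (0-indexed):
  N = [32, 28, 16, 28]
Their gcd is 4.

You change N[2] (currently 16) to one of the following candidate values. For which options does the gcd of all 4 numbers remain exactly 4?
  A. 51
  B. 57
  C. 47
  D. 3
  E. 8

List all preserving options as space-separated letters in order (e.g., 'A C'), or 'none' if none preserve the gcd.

Answer: E

Derivation:
Old gcd = 4; gcd of others (without N[2]) = 4
New gcd for candidate v: gcd(4, v). Preserves old gcd iff gcd(4, v) = 4.
  Option A: v=51, gcd(4,51)=1 -> changes
  Option B: v=57, gcd(4,57)=1 -> changes
  Option C: v=47, gcd(4,47)=1 -> changes
  Option D: v=3, gcd(4,3)=1 -> changes
  Option E: v=8, gcd(4,8)=4 -> preserves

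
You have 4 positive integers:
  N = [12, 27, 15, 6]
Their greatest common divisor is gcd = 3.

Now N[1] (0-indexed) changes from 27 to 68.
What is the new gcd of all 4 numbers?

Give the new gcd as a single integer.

Answer: 1

Derivation:
Numbers: [12, 27, 15, 6], gcd = 3
Change: index 1, 27 -> 68
gcd of the OTHER numbers (without index 1): gcd([12, 15, 6]) = 3
New gcd = gcd(g_others, new_val) = gcd(3, 68) = 1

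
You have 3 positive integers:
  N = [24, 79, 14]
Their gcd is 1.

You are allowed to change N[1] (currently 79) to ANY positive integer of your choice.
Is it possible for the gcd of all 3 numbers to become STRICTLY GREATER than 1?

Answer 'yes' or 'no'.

Answer: yes

Derivation:
Current gcd = 1
gcd of all OTHER numbers (without N[1]=79): gcd([24, 14]) = 2
The new gcd after any change is gcd(2, new_value).
This can be at most 2.
Since 2 > old gcd 1, the gcd CAN increase (e.g., set N[1] = 2).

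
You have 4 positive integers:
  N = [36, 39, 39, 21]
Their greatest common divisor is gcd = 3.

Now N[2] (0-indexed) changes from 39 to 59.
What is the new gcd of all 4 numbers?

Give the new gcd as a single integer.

Numbers: [36, 39, 39, 21], gcd = 3
Change: index 2, 39 -> 59
gcd of the OTHER numbers (without index 2): gcd([36, 39, 21]) = 3
New gcd = gcd(g_others, new_val) = gcd(3, 59) = 1

Answer: 1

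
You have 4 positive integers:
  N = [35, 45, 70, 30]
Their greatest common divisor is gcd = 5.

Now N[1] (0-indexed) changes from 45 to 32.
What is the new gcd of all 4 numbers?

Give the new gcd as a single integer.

Answer: 1

Derivation:
Numbers: [35, 45, 70, 30], gcd = 5
Change: index 1, 45 -> 32
gcd of the OTHER numbers (without index 1): gcd([35, 70, 30]) = 5
New gcd = gcd(g_others, new_val) = gcd(5, 32) = 1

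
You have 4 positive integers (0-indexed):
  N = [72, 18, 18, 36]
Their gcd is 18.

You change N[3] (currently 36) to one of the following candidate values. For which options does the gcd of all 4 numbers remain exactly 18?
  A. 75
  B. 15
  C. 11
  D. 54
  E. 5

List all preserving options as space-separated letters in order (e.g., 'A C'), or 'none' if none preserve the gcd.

Old gcd = 18; gcd of others (without N[3]) = 18
New gcd for candidate v: gcd(18, v). Preserves old gcd iff gcd(18, v) = 18.
  Option A: v=75, gcd(18,75)=3 -> changes
  Option B: v=15, gcd(18,15)=3 -> changes
  Option C: v=11, gcd(18,11)=1 -> changes
  Option D: v=54, gcd(18,54)=18 -> preserves
  Option E: v=5, gcd(18,5)=1 -> changes

Answer: D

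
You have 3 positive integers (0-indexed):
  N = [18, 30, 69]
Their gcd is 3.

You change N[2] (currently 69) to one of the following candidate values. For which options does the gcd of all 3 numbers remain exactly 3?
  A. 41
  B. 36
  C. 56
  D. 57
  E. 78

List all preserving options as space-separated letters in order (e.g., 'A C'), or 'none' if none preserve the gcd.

Old gcd = 3; gcd of others (without N[2]) = 6
New gcd for candidate v: gcd(6, v). Preserves old gcd iff gcd(6, v) = 3.
  Option A: v=41, gcd(6,41)=1 -> changes
  Option B: v=36, gcd(6,36)=6 -> changes
  Option C: v=56, gcd(6,56)=2 -> changes
  Option D: v=57, gcd(6,57)=3 -> preserves
  Option E: v=78, gcd(6,78)=6 -> changes

Answer: D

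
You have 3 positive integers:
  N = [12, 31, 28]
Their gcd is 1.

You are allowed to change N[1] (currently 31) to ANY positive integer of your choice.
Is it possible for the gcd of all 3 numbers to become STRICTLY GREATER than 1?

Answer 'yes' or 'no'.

Answer: yes

Derivation:
Current gcd = 1
gcd of all OTHER numbers (without N[1]=31): gcd([12, 28]) = 4
The new gcd after any change is gcd(4, new_value).
This can be at most 4.
Since 4 > old gcd 1, the gcd CAN increase (e.g., set N[1] = 4).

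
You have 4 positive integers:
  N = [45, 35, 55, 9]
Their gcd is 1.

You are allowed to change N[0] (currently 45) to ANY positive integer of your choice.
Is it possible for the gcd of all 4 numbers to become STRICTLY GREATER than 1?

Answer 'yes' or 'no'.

Answer: no

Derivation:
Current gcd = 1
gcd of all OTHER numbers (without N[0]=45): gcd([35, 55, 9]) = 1
The new gcd after any change is gcd(1, new_value).
This can be at most 1.
Since 1 = old gcd 1, the gcd can only stay the same or decrease.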